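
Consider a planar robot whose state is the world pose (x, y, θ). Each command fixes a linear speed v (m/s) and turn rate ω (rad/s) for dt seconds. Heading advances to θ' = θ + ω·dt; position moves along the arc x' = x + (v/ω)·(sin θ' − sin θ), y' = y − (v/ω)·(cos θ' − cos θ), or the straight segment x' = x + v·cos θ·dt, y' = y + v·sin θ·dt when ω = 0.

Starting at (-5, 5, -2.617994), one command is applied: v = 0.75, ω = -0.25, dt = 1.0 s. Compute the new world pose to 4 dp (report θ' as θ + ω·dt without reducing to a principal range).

(-5.6894, 4.7097, -2.8680)

θ' = -2.6180 + -0.25·1.0 = -2.8680
R = v/ω = 0.75/-0.25 = -3.0000
x' = -5 + -3.0000·(sin -2.8680 − sin -2.6180) = -5.6894
y' = 5 − -3.0000·(cos -2.8680 − cos -2.6180) = 4.7097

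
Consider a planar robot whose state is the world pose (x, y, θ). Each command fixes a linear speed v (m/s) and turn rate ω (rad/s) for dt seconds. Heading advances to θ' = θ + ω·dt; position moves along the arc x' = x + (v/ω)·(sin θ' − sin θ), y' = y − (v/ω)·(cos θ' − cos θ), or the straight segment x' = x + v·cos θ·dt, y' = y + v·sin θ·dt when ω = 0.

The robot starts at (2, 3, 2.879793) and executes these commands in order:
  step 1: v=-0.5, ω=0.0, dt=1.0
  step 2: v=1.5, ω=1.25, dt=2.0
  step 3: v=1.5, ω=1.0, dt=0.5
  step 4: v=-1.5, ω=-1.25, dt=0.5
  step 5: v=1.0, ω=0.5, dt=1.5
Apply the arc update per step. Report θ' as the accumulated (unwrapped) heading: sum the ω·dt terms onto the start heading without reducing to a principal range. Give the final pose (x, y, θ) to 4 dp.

step 1: θ'=2.8798 (straight) → pose (2.4830, 2.8706, 2.8798)
step 2: θ'=5.3798 (R=1.2000) → pose (1.2299, 0.9687, 5.3798)
step 3: θ'=5.8798 (R=1.5000) → pose (1.8192, 0.5176, 5.8798)
step 4: θ'=5.2548 (R=1.2000) → pose (1.2625, 1.0018, 5.2548)
step 5: θ'=6.0048 (R=2.0000) → pose (2.4258, 0.1112, 6.0048)

(2.4258, 0.1112, 6.0048)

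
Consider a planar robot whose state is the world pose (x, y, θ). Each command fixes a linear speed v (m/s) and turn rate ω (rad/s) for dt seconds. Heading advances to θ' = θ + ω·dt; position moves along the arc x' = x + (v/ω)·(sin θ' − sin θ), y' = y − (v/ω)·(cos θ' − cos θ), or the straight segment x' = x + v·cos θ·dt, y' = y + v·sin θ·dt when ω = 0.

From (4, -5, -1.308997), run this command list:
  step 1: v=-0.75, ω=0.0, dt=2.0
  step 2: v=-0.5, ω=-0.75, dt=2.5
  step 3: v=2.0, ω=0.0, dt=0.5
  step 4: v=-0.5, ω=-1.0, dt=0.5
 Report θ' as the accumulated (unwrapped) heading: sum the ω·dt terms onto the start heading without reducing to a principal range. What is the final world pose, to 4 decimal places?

(3.5218, -2.7414, -3.6840)

step 1: θ'=-1.3090 (straight) → pose (3.6118, -3.5511, -1.3090)
step 2: θ'=-3.1840 (R=0.6667) → pose (4.2840, -2.7125, -3.1840)
step 3: θ'=-3.1840 (straight) → pose (3.2849, -2.6701, -3.1840)
step 4: θ'=-3.6840 (R=0.5000) → pose (3.5218, -2.7414, -3.6840)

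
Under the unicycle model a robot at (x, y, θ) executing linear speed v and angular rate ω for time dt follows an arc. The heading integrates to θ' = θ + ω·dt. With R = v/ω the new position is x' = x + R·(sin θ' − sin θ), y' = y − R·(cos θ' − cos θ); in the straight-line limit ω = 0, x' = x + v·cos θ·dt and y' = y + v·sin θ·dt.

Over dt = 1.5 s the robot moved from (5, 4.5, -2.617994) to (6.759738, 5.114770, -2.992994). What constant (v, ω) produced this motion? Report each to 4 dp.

v = -1.2500, ω = -0.2500

Δθ = -2.992994 − -2.617994 = -0.375000
ω = Δθ/dt = -0.375000/1.5 = -0.2500
R = Δx/(sin θ' − sin θ) = 5.0000
v = R·ω = 5.0000·-0.2500 = -1.2500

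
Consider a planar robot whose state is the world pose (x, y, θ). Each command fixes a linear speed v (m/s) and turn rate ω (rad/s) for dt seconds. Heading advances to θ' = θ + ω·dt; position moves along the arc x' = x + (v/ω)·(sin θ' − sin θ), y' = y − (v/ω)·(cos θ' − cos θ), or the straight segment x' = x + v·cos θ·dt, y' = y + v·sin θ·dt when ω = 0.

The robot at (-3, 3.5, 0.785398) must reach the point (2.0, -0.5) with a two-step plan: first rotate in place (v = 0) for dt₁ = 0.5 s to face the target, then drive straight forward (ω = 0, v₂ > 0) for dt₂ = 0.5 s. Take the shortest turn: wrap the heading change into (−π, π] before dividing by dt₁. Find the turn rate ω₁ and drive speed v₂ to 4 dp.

ω₁ = -2.9203, v₂ = 12.8062

heading to target = atan2(-0.5−3.5, 2−-3) = -0.6747
Δθ = wrap(-0.6747 − 0.7854) = -1.4601; ω₁ = Δθ/dt₁ = -2.9203
distance = √((2−-3)² + (-0.5−3.5)²) = 6.4031; v₂ = distance/dt₂ = 12.8062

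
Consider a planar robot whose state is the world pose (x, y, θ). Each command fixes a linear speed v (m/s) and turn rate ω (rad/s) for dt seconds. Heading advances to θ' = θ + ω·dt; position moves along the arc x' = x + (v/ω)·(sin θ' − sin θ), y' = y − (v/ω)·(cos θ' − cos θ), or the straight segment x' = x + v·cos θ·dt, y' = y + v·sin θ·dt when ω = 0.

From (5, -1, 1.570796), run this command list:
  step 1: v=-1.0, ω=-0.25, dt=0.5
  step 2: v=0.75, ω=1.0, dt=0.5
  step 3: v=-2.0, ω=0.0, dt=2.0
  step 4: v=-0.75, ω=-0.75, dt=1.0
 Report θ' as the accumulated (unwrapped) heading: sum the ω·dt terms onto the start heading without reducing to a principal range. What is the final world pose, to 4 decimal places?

step 1: θ'=1.4458 (R=4.0000) → pose (4.9688, -1.4987, 1.4458)
step 2: θ'=1.9458 (R=0.7500) → pose (4.9225, -1.1305, 1.9458)
step 3: θ'=1.9458 (straight) → pose (6.3876, -4.8525, 1.9458)
step 4: θ'=1.1958 (R=1.0000) → pose (6.3876, -5.5851, 1.1958)

(6.3876, -5.5851, 1.1958)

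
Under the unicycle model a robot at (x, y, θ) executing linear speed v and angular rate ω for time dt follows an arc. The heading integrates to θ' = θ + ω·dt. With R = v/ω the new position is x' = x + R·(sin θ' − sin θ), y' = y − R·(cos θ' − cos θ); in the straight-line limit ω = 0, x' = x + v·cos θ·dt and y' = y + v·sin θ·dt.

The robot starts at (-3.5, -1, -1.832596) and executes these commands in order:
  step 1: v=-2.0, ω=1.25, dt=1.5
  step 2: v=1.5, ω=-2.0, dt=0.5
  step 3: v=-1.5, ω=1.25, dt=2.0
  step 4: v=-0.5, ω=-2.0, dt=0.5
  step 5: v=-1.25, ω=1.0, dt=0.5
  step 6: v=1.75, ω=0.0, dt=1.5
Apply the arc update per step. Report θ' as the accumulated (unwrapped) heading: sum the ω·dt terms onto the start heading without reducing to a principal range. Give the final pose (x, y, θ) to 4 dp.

(-5.8808, 1.6580, 1.0424)

step 1: θ'=0.0424 (R=-1.6000) → pose (-5.1133, 1.0127, 0.0424)
step 2: θ'=-0.9576 (R=-0.7500) → pose (-4.4682, 0.6950, -0.9576)
step 3: θ'=1.5424 (R=-1.2000) → pose (-6.6490, 0.0384, 1.5424)
step 4: θ'=0.5424 (R=0.2500) → pose (-6.7699, -0.1686, 0.5424)
step 5: θ'=1.0424 (R=-1.2500) → pose (-7.2042, -0.6090, 1.0424)
step 6: θ'=1.0424 (straight) → pose (-5.8808, 1.6580, 1.0424)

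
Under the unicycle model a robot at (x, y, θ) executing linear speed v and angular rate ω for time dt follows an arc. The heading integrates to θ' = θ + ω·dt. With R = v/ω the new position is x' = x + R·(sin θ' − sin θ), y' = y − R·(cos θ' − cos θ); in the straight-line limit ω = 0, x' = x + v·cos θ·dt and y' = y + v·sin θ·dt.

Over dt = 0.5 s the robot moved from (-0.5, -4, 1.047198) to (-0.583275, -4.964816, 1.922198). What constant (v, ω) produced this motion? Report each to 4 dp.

v = -2.0000, ω = 1.7500

Δθ = 1.922198 − 1.047198 = 0.875000
ω = Δθ/dt = 0.875000/0.5 = 1.7500
R = −Δy/(cos θ' − cos θ) = -1.1429
v = R·ω = -1.1429·1.7500 = -2.0000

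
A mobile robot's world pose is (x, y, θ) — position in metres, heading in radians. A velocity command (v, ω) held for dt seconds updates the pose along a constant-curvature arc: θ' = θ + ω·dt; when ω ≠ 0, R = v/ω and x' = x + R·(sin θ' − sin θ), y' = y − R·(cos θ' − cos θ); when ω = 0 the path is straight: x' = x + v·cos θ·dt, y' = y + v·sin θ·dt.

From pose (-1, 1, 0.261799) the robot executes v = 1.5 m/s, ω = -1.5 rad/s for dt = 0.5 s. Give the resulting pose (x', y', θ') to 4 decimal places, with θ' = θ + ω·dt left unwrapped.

θ' = 0.2618 + -1.5·0.5 = -0.4882
R = v/ω = 1.5/-1.5 = -1.0000
x' = -1 + -1.0000·(sin -0.4882 − sin 0.2618) = -0.2721
y' = 1 − -1.0000·(cos -0.4882 − cos 0.2618) = 0.9173

(-0.2721, 0.9173, -0.4882)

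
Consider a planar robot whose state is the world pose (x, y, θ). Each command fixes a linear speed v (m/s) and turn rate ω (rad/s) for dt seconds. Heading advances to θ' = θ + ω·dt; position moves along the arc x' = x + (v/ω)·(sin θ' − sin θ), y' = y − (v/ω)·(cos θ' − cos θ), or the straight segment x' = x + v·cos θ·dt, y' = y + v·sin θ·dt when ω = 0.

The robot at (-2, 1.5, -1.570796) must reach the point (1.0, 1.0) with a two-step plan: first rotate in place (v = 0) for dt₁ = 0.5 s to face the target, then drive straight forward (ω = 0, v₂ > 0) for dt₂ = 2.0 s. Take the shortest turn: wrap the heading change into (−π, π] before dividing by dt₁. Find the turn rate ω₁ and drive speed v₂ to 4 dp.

ω₁ = 2.8113, v₂ = 1.5207

heading to target = atan2(1−1.5, 1−-2) = -0.1651
Δθ = wrap(-0.1651 − -1.5708) = 1.4056; ω₁ = Δθ/dt₁ = 2.8113
distance = √((1−-2)² + (1−1.5)²) = 3.0414; v₂ = distance/dt₂ = 1.5207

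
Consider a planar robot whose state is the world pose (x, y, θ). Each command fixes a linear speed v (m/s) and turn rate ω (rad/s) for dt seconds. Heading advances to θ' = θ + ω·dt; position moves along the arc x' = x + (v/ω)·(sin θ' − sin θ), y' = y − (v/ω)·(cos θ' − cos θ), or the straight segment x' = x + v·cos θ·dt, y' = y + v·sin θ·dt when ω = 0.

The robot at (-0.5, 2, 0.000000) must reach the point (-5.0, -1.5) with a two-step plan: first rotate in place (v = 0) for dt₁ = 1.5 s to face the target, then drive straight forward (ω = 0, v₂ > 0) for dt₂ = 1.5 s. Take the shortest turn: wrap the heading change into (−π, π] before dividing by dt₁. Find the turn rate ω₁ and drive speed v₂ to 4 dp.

heading to target = atan2(-1.5−2, -5−-0.5) = -2.4805
Δθ = wrap(-2.4805 − 0.0000) = -2.4805; ω₁ = Δθ/dt₁ = -1.6537
distance = √((-5−-0.5)² + (-1.5−2)²) = 5.7009; v₂ = distance/dt₂ = 3.8006

ω₁ = -1.6537, v₂ = 3.8006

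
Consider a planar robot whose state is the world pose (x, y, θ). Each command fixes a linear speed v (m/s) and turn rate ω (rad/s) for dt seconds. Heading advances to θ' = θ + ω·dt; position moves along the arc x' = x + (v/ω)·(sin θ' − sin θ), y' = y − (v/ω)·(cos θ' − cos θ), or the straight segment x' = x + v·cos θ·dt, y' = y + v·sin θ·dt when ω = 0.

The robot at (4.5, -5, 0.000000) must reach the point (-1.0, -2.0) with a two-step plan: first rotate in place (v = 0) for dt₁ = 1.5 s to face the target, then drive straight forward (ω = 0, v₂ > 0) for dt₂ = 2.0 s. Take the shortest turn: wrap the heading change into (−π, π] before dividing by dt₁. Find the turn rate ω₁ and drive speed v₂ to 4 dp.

ω₁ = 1.7615, v₂ = 3.1325

heading to target = atan2(-2−-5, -1−4.5) = 2.6422
Δθ = wrap(2.6422 − 0.0000) = 2.6422; ω₁ = Δθ/dt₁ = 1.7615
distance = √((-1−4.5)² + (-2−-5)²) = 6.2650; v₂ = distance/dt₂ = 3.1325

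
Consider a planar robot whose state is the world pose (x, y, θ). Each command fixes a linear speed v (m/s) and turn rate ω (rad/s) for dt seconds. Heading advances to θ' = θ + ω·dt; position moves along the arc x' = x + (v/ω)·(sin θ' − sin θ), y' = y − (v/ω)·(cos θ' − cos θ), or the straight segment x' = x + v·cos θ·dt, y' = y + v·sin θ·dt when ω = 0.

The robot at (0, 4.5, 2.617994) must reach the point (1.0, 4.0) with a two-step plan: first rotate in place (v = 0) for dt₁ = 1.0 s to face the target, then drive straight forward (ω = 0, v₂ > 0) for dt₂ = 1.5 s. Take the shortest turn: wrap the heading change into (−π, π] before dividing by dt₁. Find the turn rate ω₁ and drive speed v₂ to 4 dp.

ω₁ = -3.0816, v₂ = 0.7454

heading to target = atan2(4−4.5, 1−0) = -0.4636
Δθ = wrap(-0.4636 − 2.6180) = -3.0816; ω₁ = Δθ/dt₁ = -3.0816
distance = √((1−0)² + (4−4.5)²) = 1.1180; v₂ = distance/dt₂ = 0.7454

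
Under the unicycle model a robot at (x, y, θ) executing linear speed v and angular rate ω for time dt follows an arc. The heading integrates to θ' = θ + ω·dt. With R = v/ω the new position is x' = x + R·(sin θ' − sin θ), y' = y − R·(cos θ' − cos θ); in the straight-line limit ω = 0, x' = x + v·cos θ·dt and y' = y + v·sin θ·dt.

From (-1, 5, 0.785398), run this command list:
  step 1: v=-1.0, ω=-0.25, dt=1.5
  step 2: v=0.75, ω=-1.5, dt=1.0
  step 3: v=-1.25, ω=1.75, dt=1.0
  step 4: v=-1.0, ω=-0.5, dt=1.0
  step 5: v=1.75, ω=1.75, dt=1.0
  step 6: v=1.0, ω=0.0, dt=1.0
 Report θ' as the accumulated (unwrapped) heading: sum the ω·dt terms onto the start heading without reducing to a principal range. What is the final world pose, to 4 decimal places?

(-3.1185, 6.0354, 1.9104)

step 1: θ'=0.4104 (R=4.0000) → pose (-2.2325, 4.1606, 0.4104)
step 2: θ'=-1.0896 (R=-0.5000) → pose (-1.5898, 3.9335, -1.0896)
step 3: θ'=0.6604 (R=-0.7143) → pose (-2.6612, 4.1670, 0.6604)
step 4: θ'=0.1604 (R=2.0000) → pose (-3.5686, 3.7722, 0.1604)
step 5: θ'=1.9104 (R=1.0000) → pose (-2.7854, 5.0925, 1.9104)
step 6: θ'=1.9104 (straight) → pose (-3.1185, 6.0354, 1.9104)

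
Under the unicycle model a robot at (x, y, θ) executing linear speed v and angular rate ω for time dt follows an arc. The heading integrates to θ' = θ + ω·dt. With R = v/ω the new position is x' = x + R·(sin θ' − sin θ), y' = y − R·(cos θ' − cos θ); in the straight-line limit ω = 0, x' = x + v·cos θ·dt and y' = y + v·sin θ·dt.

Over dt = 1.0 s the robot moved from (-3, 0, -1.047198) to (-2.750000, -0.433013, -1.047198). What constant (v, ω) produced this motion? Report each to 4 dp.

Δθ = -1.047198 − -1.047198 = 0.000000
ω = Δθ/dt = 0.000000/1.0 = 0.0000
ω = 0 → v = (Δx·cos θ + Δy·sin θ)/dt = 0.5000

v = 0.5000, ω = 0.0000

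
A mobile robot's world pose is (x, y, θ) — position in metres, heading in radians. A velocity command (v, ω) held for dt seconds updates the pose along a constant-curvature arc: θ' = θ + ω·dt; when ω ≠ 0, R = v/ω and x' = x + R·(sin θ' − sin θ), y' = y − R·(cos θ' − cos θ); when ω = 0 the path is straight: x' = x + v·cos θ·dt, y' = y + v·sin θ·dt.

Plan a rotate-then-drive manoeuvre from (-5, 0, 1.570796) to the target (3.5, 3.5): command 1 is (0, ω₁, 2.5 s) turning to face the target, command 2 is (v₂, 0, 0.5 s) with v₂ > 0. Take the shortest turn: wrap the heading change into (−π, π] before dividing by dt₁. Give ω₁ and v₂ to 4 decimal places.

ω₁ = -0.4721, v₂ = 18.3848

heading to target = atan2(3.5−0, 3.5−-5) = 0.3906
Δθ = wrap(0.3906 − 1.5708) = -1.1802; ω₁ = Δθ/dt₁ = -0.4721
distance = √((3.5−-5)² + (3.5−0)²) = 9.1924; v₂ = distance/dt₂ = 18.3848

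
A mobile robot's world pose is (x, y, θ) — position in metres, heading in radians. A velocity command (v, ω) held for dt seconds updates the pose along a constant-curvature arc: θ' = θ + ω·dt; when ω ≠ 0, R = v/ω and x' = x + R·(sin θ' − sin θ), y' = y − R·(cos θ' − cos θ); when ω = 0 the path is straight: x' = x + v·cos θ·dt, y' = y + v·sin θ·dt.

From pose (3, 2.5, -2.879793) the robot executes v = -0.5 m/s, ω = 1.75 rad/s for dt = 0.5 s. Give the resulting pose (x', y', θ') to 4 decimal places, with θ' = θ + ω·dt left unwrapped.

(3.1853, 2.6558, -2.0048)

θ' = -2.8798 + 1.75·0.5 = -2.0048
R = v/ω = -0.5/1.75 = -0.2857
x' = 3 + -0.2857·(sin -2.0048 − sin -2.8798) = 3.1853
y' = 2.5 − -0.2857·(cos -2.0048 − cos -2.8798) = 2.6558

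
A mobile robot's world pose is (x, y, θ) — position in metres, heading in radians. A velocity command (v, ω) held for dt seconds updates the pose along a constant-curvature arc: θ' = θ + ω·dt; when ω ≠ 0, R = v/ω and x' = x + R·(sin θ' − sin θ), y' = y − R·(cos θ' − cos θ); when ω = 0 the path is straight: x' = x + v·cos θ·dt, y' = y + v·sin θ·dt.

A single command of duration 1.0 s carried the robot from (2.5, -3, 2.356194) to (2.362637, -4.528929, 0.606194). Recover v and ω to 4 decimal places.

Δθ = 0.606194 − 2.356194 = -1.750000
ω = Δθ/dt = -1.750000/1.0 = -1.7500
R = −Δy/(cos θ' − cos θ) = 1.0000
v = R·ω = 1.0000·-1.7500 = -1.7500

v = -1.7500, ω = -1.7500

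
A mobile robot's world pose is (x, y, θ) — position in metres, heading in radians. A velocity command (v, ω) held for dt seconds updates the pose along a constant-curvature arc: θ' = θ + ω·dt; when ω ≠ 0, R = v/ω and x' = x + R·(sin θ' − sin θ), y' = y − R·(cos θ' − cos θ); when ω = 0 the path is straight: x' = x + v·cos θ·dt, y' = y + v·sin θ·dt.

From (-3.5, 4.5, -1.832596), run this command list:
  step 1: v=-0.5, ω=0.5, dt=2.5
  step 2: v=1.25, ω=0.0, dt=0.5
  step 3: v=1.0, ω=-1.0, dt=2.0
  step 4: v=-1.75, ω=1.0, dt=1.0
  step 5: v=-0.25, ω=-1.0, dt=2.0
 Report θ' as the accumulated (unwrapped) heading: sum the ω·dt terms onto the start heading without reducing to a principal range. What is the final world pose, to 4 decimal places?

step 1: θ'=-0.5826 (R=-1.0000) → pose (-3.9157, 5.5939, -0.5826)
step 2: θ'=-0.5826 (straight) → pose (-3.3938, 5.2500, -0.5826)
step 3: θ'=-2.5826 (R=-1.0000) → pose (-3.4137, 3.5672, -2.5826)
step 4: θ'=-1.5826 (R=-1.7500) → pose (-2.5919, 5.0301, -1.5826)
step 5: θ'=-3.5826 (R=0.2500) → pose (-2.2352, 5.2533, -3.5826)

(-2.2352, 5.2533, -3.5826)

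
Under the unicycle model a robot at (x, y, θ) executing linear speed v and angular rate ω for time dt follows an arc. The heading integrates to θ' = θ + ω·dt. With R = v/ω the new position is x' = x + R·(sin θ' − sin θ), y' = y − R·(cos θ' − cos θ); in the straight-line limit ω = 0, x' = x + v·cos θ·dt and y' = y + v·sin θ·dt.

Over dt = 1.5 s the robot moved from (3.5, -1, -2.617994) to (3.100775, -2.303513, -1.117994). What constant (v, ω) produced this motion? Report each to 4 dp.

v = 1.0000, ω = 1.0000

Δθ = -1.117994 − -2.617994 = 1.500000
ω = Δθ/dt = 1.500000/1.5 = 1.0000
R = −Δy/(cos θ' − cos θ) = 1.0000
v = R·ω = 1.0000·1.0000 = 1.0000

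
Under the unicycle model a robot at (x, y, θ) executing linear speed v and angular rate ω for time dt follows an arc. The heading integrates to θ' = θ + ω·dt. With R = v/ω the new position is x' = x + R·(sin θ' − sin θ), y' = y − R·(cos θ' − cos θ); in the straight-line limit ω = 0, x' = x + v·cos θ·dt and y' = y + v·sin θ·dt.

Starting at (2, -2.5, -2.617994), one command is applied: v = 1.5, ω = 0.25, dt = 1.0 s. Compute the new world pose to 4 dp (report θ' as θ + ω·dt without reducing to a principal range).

θ' = -2.6180 + 0.25·1.0 = -2.3680
R = v/ω = 1.5/0.25 = 6.0000
x' = 2 + 6.0000·(sin -2.3680 − sin -2.6180) = 0.8077
y' = -2.5 − 6.0000·(cos -2.3680 − cos -2.6180) = -3.4037

(0.8077, -3.4037, -2.3680)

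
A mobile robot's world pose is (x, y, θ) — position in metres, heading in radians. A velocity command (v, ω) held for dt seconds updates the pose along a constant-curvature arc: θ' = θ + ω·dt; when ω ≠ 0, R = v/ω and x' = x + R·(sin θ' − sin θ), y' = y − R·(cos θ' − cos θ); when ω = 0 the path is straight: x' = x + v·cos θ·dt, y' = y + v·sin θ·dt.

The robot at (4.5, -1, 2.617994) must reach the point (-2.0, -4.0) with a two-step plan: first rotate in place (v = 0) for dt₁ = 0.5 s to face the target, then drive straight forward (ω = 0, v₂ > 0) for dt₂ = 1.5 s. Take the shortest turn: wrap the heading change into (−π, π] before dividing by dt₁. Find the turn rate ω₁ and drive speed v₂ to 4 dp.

heading to target = atan2(-4−-1, -2−4.5) = -2.7092
Δθ = wrap(-2.7092 − 2.6180) = 0.9560; ω₁ = Δθ/dt₁ = 1.9120
distance = √((-2−4.5)² + (-4−-1)²) = 7.1589; v₂ = distance/dt₂ = 4.7726

ω₁ = 1.9120, v₂ = 4.7726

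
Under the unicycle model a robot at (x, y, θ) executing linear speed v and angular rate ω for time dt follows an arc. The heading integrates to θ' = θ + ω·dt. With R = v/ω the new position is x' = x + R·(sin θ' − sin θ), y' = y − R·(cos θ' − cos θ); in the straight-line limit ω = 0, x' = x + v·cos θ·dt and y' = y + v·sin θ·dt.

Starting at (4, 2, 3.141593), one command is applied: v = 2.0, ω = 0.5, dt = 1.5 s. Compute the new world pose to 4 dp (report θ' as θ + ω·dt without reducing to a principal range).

θ' = 3.1416 + 0.5·1.5 = 3.8916
R = v/ω = 2.0/0.5 = 4.0000
x' = 4 + 4.0000·(sin 3.8916 − sin 3.1416) = 1.2734
y' = 2 − 4.0000·(cos 3.8916 − cos 3.1416) = 0.9268

(1.2734, 0.9268, 3.8916)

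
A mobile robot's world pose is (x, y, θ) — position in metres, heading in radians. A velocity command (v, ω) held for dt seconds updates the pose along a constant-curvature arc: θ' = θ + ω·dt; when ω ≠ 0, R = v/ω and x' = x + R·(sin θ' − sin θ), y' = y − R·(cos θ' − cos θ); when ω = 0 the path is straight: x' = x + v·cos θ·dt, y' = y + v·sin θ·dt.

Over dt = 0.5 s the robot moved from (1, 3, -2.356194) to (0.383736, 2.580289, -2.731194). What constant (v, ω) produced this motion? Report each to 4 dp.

Δθ = -2.731194 − -2.356194 = -0.375000
ω = Δθ/dt = -0.375000/0.5 = -0.7500
R = Δx/(sin θ' − sin θ) = -2.0000
v = R·ω = -2.0000·-0.7500 = 1.5000

v = 1.5000, ω = -0.7500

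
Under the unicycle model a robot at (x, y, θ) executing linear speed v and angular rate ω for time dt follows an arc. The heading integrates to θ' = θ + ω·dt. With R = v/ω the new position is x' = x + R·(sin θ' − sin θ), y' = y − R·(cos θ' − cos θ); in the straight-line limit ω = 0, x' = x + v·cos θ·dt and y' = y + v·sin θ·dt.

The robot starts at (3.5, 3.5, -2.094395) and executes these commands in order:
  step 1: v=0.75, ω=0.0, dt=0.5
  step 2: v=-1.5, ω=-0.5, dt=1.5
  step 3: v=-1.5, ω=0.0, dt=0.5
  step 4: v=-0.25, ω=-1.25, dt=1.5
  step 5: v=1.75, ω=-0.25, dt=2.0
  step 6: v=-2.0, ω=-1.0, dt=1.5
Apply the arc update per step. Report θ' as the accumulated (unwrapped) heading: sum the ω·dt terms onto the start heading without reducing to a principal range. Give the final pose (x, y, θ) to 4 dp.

step 1: θ'=-2.0944 (straight) → pose (3.3125, 3.1752, -2.0944)
step 2: θ'=-2.8444 (R=3.0000) → pose (5.0321, 4.5437, -2.8444)
step 3: θ'=-2.8444 (straight) → pose (5.7492, 4.7634, -2.8444)
step 4: θ'=-4.7194 (R=0.2000) → pose (6.0077, 4.5707, -4.7194)
step 5: θ'=-5.2194 (R=-7.0000) → pose (6.8881, 7.9206, -5.2194)
step 6: θ'=-6.7194 (R=2.0000) → pose (4.2947, 7.0790, -6.7194)

(4.2947, 7.0790, -6.7194)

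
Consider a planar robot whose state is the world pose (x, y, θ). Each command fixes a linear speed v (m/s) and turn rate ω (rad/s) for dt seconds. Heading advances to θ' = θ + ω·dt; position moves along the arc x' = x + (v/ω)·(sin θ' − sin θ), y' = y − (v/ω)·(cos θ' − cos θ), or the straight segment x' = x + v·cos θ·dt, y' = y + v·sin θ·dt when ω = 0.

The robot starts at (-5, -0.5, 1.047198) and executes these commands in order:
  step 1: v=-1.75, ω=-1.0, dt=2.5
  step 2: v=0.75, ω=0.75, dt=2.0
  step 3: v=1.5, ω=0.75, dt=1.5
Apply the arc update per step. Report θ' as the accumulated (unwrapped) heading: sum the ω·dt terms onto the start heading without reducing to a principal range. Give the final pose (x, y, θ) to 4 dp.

(-5.4643, 0.5093, 1.1722)

step 1: θ'=-1.4528 (R=1.7500) → pose (-8.2534, 0.1690, -1.4528)
step 2: θ'=0.0472 (R=1.0000) → pose (-7.2131, -0.7122, 0.0472)
step 3: θ'=1.1722 (R=2.0000) → pose (-5.4643, 0.5093, 1.1722)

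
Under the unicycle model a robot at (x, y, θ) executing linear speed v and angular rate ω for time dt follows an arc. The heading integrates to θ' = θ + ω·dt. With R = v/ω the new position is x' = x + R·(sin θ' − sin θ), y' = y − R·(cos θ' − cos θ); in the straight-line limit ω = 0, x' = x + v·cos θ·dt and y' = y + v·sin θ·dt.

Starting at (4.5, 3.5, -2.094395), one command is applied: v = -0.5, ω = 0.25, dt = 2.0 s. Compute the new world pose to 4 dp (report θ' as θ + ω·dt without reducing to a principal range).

(4.7674, 4.4528, -1.5944)

θ' = -2.0944 + 0.25·2.0 = -1.5944
R = v/ω = -0.5/0.25 = -2.0000
x' = 4.5 + -2.0000·(sin -1.5944 − sin -2.0944) = 4.7674
y' = 3.5 − -2.0000·(cos -1.5944 − cos -2.0944) = 4.4528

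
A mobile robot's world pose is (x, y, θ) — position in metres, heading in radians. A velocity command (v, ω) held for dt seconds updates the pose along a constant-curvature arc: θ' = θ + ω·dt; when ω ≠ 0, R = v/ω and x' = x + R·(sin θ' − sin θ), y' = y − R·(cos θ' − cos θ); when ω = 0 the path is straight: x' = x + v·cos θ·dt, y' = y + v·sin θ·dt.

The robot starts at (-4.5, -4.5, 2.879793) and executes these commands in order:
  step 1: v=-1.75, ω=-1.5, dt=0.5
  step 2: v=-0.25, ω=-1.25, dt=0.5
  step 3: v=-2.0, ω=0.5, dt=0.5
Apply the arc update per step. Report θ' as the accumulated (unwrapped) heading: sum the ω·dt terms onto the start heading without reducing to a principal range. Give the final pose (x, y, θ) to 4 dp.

(-3.7241, -6.1231, 1.7548)

step 1: θ'=2.1298 (R=1.1667) → pose (-3.8129, -5.0082, 2.1298)
step 2: θ'=1.5048 (R=0.2000) → pose (-3.7829, -5.1274, 1.5048)
step 3: θ'=1.7548 (R=-4.0000) → pose (-3.7241, -6.1231, 1.7548)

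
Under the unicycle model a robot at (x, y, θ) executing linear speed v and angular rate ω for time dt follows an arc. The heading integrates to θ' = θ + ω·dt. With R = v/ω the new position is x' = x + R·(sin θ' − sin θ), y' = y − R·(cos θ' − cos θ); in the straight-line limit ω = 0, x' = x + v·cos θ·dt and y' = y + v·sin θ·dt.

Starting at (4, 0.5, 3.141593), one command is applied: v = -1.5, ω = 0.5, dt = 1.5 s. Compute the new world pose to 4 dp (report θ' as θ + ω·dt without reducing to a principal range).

(6.0449, 1.3049, 3.8916)

θ' = 3.1416 + 0.5·1.5 = 3.8916
R = v/ω = -1.5/0.5 = -3.0000
x' = 4 + -3.0000·(sin 3.8916 − sin 3.1416) = 6.0449
y' = 0.5 − -3.0000·(cos 3.8916 − cos 3.1416) = 1.3049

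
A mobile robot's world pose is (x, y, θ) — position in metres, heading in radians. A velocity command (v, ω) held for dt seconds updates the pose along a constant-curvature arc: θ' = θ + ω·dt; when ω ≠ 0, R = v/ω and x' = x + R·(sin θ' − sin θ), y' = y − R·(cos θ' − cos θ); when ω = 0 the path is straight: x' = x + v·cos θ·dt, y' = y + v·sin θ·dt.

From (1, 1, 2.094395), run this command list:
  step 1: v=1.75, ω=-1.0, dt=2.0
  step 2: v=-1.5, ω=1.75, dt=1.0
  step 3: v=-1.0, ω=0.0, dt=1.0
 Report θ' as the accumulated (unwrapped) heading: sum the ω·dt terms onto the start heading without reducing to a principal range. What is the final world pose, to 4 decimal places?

step 1: θ'=0.0944 (R=-1.7500) → pose (2.3506, 3.6172, 0.0944)
step 2: θ'=1.8444 (R=-0.8571) → pose (1.6061, 2.5323, 1.8444)
step 3: θ'=1.8444 (straight) → pose (1.8763, 1.5695, 1.8444)

(1.8763, 1.5695, 1.8444)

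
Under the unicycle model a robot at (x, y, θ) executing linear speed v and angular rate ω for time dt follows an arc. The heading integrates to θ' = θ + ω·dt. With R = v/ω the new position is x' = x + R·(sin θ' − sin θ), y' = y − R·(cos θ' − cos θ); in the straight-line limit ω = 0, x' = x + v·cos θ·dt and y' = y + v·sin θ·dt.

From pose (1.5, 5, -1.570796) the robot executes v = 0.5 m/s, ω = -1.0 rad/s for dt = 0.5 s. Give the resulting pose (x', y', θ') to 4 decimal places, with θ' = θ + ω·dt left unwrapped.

(1.4388, 4.7603, -2.0708)

θ' = -1.5708 + -1.0·0.5 = -2.0708
R = v/ω = 0.5/-1.0 = -0.5000
x' = 1.5 + -0.5000·(sin -2.0708 − sin -1.5708) = 1.4388
y' = 5 − -0.5000·(cos -2.0708 − cos -1.5708) = 4.7603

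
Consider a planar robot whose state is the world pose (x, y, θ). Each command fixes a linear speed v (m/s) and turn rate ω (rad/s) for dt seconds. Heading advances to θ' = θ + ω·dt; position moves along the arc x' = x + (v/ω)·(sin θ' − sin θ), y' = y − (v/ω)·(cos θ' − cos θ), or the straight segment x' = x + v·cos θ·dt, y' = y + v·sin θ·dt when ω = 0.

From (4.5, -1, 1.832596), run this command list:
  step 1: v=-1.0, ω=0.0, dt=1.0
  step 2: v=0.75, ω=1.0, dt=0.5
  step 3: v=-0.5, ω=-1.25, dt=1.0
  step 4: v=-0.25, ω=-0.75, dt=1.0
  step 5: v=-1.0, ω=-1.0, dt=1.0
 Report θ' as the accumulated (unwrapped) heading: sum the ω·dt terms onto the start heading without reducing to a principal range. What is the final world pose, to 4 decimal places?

step 1: θ'=1.8326 (straight) → pose (4.7588, -1.9659, 1.8326)
step 2: θ'=2.3326 (R=0.7500) → pose (4.5771, -1.6424, 2.3326)
step 3: θ'=1.0826 (R=0.4000) → pose (4.6409, -2.1061, 1.0826)
step 4: θ'=0.3326 (R=0.3333) → pose (4.4553, -2.2648, 0.3326)
step 5: θ'=-0.6674 (R=1.0000) → pose (3.5099, -2.1050, -0.6674)

(3.5099, -2.1050, -0.6674)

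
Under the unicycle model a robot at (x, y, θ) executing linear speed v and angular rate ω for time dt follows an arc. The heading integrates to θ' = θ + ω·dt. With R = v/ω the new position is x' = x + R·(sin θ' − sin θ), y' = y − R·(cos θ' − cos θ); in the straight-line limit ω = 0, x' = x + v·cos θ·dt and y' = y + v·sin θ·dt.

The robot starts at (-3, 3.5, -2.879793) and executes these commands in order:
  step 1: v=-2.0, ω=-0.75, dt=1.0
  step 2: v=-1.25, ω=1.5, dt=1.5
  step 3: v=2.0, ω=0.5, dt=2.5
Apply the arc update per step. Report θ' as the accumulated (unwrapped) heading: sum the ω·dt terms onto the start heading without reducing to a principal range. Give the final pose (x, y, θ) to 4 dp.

(3.5595, 0.9665, -0.1298)

step 1: θ'=-3.6298 (R=2.6667) → pose (-1.0590, 3.2793, -3.6298)
step 2: θ'=-1.3798 (R=-0.8333) → pose (0.1500, 4.1735, -1.3798)
step 3: θ'=-0.1298 (R=4.0000) → pose (3.5595, 0.9665, -0.1298)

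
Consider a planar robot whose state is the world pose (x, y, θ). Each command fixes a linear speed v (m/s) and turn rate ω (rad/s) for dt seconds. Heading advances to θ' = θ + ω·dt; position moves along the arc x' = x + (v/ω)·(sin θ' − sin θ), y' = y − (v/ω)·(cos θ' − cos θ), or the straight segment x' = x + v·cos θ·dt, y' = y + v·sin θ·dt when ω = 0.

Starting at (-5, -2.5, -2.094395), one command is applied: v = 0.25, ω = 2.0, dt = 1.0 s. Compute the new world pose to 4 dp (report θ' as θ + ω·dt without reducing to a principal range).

(-4.9035, -2.6869, -0.0944)

θ' = -2.0944 + 2.0·1.0 = -0.0944
R = v/ω = 0.25/2.0 = 0.1250
x' = -5 + 0.1250·(sin -0.0944 − sin -2.0944) = -4.9035
y' = -2.5 − 0.1250·(cos -0.0944 − cos -2.0944) = -2.6869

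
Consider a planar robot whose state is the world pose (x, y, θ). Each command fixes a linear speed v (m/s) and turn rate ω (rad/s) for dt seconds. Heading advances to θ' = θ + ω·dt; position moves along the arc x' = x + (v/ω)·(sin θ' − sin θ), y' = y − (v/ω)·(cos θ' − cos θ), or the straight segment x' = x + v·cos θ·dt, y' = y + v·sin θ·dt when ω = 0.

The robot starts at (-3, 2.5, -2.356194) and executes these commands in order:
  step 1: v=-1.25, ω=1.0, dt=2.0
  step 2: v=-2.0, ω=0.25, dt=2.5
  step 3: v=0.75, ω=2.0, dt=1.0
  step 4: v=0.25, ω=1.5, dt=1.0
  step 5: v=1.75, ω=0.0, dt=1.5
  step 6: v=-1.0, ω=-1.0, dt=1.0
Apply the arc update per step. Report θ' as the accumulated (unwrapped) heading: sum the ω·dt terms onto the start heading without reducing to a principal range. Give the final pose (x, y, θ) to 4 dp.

step 1: θ'=-0.3562 (R=-1.2500) → pose (-3.4480, 4.5554, -0.3562)
step 2: θ'=0.2688 (R=-8.0000) → pose (-8.3623, 4.7703, 0.2688)
step 3: θ'=2.2688 (R=0.3750) → pose (-8.1746, 5.3728, 2.2688)
step 4: θ'=3.7688 (R=0.1667) → pose (-8.4001, 5.4007, 3.7688)
step 5: θ'=3.7688 (straight) → pose (-10.5255, 3.8601, 3.7688)
step 6: θ'=2.7688 (R=1.0000) → pose (-9.5744, 3.9817, 2.7688)

(-9.5744, 3.9817, 2.7688)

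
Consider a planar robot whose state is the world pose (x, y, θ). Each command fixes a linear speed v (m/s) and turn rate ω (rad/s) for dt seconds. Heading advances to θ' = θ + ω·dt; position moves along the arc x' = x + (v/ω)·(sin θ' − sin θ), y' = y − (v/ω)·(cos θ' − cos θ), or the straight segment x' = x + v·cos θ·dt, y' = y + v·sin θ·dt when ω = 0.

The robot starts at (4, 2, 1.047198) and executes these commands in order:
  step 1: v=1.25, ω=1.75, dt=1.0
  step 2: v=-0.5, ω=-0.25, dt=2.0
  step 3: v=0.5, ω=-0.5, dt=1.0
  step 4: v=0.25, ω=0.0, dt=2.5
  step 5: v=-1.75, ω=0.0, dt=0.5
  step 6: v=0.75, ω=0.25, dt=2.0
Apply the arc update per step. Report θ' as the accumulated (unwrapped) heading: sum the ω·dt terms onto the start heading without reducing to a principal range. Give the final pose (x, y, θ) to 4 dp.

(3.5909, 3.9905, 2.2972)

step 1: θ'=2.7972 (R=0.7143) → pose (3.6226, 3.0295, 2.7972)
step 2: θ'=2.2972 (R=2.0000) → pose (4.4425, 2.4753, 2.2972)
step 3: θ'=1.7972 (R=-1.0000) → pose (4.2155, 2.9150, 1.7972)
step 4: θ'=1.7972 (straight) → pose (4.0753, 3.5241, 1.7972)
step 5: θ'=1.7972 (straight) → pose (4.2717, 2.6714, 1.7972)
step 6: θ'=2.2972 (R=3.0000) → pose (3.5909, 3.9905, 2.2972)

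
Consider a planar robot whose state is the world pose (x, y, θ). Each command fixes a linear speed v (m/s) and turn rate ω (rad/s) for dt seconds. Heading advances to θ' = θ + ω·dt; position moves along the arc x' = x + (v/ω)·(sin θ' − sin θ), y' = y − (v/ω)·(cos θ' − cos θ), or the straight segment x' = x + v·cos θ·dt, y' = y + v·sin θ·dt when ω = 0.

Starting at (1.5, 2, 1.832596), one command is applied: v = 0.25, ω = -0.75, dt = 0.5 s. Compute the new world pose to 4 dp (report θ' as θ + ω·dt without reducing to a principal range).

(1.4908, 2.1239, 1.4576)

θ' = 1.8326 + -0.75·0.5 = 1.4576
R = v/ω = 0.25/-0.75 = -0.3333
x' = 1.5 + -0.3333·(sin 1.4576 − sin 1.8326) = 1.4908
y' = 2 − -0.3333·(cos 1.4576 − cos 1.8326) = 2.1239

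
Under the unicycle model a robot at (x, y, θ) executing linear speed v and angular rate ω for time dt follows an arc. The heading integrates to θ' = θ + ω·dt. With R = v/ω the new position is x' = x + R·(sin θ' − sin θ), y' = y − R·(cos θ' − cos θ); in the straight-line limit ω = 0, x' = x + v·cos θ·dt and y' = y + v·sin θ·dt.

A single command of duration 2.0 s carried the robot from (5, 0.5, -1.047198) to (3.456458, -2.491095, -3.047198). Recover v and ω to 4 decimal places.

Δθ = -3.047198 − -1.047198 = -2.000000
ω = Δθ/dt = -2.000000/2.0 = -1.0000
R = −Δy/(cos θ' − cos θ) = -2.0000
v = R·ω = -2.0000·-1.0000 = 2.0000

v = 2.0000, ω = -1.0000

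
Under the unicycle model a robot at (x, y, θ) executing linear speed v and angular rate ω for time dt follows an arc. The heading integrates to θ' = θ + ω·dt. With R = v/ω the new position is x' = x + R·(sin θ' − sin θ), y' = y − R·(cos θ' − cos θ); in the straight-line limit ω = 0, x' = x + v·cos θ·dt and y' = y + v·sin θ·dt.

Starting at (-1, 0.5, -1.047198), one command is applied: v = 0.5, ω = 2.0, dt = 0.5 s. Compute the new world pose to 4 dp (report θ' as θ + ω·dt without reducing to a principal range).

(-0.7953, 0.3753, -0.0472)

θ' = -1.0472 + 2.0·0.5 = -0.0472
R = v/ω = 0.5/2.0 = 0.2500
x' = -1 + 0.2500·(sin -0.0472 − sin -1.0472) = -0.7953
y' = 0.5 − 0.2500·(cos -0.0472 − cos -1.0472) = 0.3753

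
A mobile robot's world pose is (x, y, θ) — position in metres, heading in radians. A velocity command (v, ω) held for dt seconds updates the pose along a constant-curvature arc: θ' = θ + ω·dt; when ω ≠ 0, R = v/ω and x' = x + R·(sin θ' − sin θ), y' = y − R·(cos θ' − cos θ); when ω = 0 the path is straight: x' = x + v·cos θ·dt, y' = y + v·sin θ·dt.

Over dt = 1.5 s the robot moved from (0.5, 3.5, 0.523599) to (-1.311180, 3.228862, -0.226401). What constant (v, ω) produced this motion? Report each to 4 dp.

v = -1.2500, ω = -0.5000

Δθ = -0.226401 − 0.523599 = -0.750000
ω = Δθ/dt = -0.750000/1.5 = -0.5000
R = Δx/(sin θ' − sin θ) = 2.5000
v = R·ω = 2.5000·-0.5000 = -1.2500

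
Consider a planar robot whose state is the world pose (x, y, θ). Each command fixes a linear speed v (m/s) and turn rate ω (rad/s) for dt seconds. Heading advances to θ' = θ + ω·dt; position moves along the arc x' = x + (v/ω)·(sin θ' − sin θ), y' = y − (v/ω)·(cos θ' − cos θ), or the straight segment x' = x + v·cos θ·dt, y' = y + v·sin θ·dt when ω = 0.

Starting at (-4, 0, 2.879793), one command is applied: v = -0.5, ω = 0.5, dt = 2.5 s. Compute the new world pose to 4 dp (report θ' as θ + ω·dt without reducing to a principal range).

θ' = 2.8798 + 0.5·2.5 = 4.1298
R = v/ω = -0.5/0.5 = -1.0000
x' = -4 + -1.0000·(sin 4.1298 − sin 2.8798) = -2.9061
y' = 0 − -1.0000·(cos 4.1298 − cos 2.8798) = 0.4157

(-2.9061, 0.4157, 4.1298)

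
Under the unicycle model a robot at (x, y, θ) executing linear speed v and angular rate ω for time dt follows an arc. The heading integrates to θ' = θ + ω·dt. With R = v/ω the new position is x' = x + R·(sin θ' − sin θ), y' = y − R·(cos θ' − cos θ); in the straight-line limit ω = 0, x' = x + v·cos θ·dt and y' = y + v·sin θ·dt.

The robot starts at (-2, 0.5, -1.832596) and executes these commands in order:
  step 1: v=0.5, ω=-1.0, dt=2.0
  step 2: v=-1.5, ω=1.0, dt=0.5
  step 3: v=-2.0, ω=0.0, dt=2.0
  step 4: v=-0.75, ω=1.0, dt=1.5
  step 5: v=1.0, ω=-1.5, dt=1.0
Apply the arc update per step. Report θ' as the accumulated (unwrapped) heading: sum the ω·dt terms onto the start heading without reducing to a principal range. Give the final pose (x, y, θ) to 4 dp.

step 1: θ'=-3.8326 (R=-0.5000) → pose (-2.8016, 0.2441, -3.8326)
step 2: θ'=-3.3326 (R=-1.5000) → pose (-2.1304, -0.0727, -3.3326)
step 3: θ'=-3.3326 (straight) → pose (1.7968, -0.8321, -3.3326)
step 4: θ'=-1.8326 (R=-0.7500) → pose (2.6637, -0.2898, -1.8326)
step 5: θ'=-3.3326 (R=-0.6667) → pose (1.8932, -0.7718, -3.3326)

(1.8932, -0.7718, -3.3326)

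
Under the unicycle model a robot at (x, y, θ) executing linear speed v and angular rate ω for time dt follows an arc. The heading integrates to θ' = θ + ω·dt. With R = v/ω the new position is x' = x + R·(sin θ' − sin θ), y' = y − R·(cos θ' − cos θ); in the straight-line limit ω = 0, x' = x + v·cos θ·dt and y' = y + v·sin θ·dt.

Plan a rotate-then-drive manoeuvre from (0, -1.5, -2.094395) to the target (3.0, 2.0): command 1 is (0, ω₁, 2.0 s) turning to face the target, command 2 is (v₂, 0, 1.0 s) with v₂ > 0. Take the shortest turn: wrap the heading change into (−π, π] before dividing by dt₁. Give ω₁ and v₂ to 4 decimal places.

ω₁ = 1.4783, v₂ = 4.6098

heading to target = atan2(2−-1.5, 3−0) = 0.8622
Δθ = wrap(0.8622 − -2.0944) = 2.9566; ω₁ = Δθ/dt₁ = 1.4783
distance = √((3−0)² + (2−-1.5)²) = 4.6098; v₂ = distance/dt₂ = 4.6098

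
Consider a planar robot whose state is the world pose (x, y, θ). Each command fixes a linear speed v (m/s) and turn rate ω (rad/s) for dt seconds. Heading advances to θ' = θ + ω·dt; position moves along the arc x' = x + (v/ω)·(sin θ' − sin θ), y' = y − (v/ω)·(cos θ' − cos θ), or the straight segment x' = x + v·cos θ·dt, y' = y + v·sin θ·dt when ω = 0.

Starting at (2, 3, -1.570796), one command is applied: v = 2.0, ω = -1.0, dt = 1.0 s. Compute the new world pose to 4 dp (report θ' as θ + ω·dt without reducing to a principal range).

θ' = -1.5708 + -1.0·1.0 = -2.5708
R = v/ω = 2.0/-1.0 = -2.0000
x' = 2 + -2.0000·(sin -2.5708 − sin -1.5708) = 1.0806
y' = 3 − -2.0000·(cos -2.5708 − cos -1.5708) = 1.3171

(1.0806, 1.3171, -2.5708)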